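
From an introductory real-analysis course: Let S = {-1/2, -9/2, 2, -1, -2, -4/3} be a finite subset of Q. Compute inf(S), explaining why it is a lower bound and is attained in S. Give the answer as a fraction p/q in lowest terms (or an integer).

S is finite, so inf(S) = min(S).
Sorted increasing:
-9/2, -2, -4/3, -1, -1/2, 2
The extremum is -9/2.
For every x in S, x >= -9/2. And -9/2 is in S, so it is attained.
Therefore inf(S) = -9/2.

-9/2


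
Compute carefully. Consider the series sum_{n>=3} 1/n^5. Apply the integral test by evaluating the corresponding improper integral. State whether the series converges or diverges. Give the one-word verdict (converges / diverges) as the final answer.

Let f(x) = x^(-5). Then f is positive, continuous, and decreasing on [3, infinity), so the integral test applies.
Compute the improper integral int_{3}^infinity f(x) dx:
  antiderivative F(x) = -1/(4*x^4).
  As x -> infinity, F(x) -> 0 (since p = 5 > 1).
  So int = F(infinity) - F(3) = 0 - (-1/324) = 1/324.
  Finite, so by the integral test, the series converges.

converges


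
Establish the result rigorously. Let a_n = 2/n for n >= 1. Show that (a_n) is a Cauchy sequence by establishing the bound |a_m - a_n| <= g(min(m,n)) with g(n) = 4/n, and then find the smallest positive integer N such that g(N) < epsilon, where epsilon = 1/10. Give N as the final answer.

For any m, n >= 1, by the triangle inequality:
|a_m - a_n| = |2/m - 2/n| <= 2*1/m + 2*1/n <= 4/min(m,n).
So g(n) = 4/n bounds the Cauchy difference. Since g(n) -> 0, (a_n) is Cauchy.
Now solve g(N) < 1/10: 4/N < 1/10 <=> N > 4 / (1/10) = 40.
The smallest integer strictly greater than 40 is N = 41.
Check: g(41) = 4/41 = 4/41 < 1/10; g(40) = 1/10 >= 1/10. So N = 41.

41


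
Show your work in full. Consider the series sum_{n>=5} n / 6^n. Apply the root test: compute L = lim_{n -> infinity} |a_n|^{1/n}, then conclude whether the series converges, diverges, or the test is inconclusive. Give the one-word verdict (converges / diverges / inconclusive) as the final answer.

Let a_n denote the general term. Form |a_n|^(1/n) and simplify:
|a_n|^(1/n) = n^(1/n)/6
Take the limit as n -> infinity: L = 1/6.
Since L = 1/6 < 1, the root test implies convergence.

converges


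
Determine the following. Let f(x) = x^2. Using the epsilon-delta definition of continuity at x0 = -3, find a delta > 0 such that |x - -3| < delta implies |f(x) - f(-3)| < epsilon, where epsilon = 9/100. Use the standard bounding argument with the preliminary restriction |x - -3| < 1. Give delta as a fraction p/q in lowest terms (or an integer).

Factor: |x^2 - (-3)^2| = |x - -3| * |x + -3|.
Impose |x - -3| < 1 first. Then |x + -3| = |(x - -3) + 2*(-3)| <= |x - -3| + 2*|-3| < 1 + 6 = 7.
So |x^2 - (-3)^2| < delta * 7.
We need delta * 7 <= 9/100, i.e. delta <= 9/100/7 = 9/700.
Since 9/700 < 1, this is tighter than 1; take delta = 9/700.
So delta = 9/700 works.

9/700


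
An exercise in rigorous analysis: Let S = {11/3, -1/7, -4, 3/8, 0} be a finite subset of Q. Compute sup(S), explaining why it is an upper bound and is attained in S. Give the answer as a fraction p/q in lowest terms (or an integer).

S is finite, so sup(S) = max(S).
Sorted decreasing:
11/3, 3/8, 0, -1/7, -4
The extremum is 11/3.
For every x in S, x <= 11/3. And 11/3 is in S, so it is attained.
Therefore sup(S) = 11/3.

11/3


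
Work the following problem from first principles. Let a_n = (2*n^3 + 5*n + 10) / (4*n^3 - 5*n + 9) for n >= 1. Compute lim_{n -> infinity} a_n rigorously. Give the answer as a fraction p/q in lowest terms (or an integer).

Divide numerator and denominator by n^3, the highest power:
numerator / n^3 = 2 + 5/n^2 + 10/n^3
denominator / n^3 = 4 - 5/n^2 + 9/n^3
As n -> infinity, all terms of the form c/n^k (k >= 1) tend to 0.
So numerator / n^3 -> 2 and denominator / n^3 -> 4.
Therefore lim a_n = 1/2.

1/2


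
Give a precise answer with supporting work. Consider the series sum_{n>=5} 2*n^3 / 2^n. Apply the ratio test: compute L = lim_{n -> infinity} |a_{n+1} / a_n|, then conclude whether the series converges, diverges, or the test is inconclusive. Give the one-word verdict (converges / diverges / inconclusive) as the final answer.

Let a_n denote the general term. Form the ratio a_{n+1}/a_n and simplify:
a_{n+1}/a_n = (n + 1)^3/(2*n^3)
Take the limit as n -> infinity: L = 1/2.
Since L = 1/2 < 1, the ratio test implies the series converges.

converges


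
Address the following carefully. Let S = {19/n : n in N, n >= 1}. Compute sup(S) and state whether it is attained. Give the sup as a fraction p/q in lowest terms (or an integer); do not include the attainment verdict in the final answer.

Analysis:
- Values: 19, 19/2, 19/3, 19/4, ... strictly decreasing.
- The maximum is 19 (n=1); sup = 19 (attained).
- The set is bounded below by 0; 19/n -> 0 so 0 is the greatest lower bound.
- 0 is not in the set, so inf = 0 is not attained.
Conclusion: sup(S) = 19, attained in S.

19


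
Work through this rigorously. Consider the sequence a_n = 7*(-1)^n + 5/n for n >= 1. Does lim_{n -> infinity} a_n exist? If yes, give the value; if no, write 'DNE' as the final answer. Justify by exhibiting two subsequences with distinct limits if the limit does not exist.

Examine the behaviour of a_n along subsequences.
a_{2k} = 7 + 5/(2k) -> 7. a_{2k+1} = -7 + 5/(2k+1) -> -7.
Since these two subsequential limits are 7 and -7, distinct, the full sequence cannot converge (a convergent sequence has all subsequences tending to the same limit). So lim a_n does not exist.

DNE


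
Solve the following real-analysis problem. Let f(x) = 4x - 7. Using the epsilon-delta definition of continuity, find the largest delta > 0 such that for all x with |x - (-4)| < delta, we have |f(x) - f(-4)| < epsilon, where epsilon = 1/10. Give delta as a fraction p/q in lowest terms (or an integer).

We compute f(-4) = 4*(-4) - 7 = -23.
|f(x) - f(-4)| = |4x - 7 - (-23)| = |4(x - (-4))| = 4|x - (-4)|.
We need 4|x - (-4)| < 1/10, i.e. |x - (-4)| < 1/10 / 4 = 1/40.
So any delta <= 1/40 works. Conversely, if delta > 1/40, then x = -4 + 1/40 satisfies |x - (-4)| = 1/40 < delta but |f(x) - f(-4)| = 4 * 1/40 = 1/10, which is not < 1/10; so no larger delta works.
Hence the largest such delta is 1/40.

1/40


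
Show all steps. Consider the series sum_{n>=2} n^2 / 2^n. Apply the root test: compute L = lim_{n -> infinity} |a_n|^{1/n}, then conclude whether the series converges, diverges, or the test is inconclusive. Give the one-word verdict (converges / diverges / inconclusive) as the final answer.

Let a_n denote the general term. Form |a_n|^(1/n) and simplify:
|a_n|^(1/n) = n^(2/n)/2
Take the limit as n -> infinity: L = 1/2.
Since L = 1/2 < 1, the root test implies convergence.

converges


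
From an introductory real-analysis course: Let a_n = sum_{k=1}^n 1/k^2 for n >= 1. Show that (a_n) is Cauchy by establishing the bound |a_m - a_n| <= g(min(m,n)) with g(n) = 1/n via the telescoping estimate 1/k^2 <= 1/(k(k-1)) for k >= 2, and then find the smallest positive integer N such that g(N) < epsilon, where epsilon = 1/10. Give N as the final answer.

For m > n >= 1: |a_m - a_n| = sum_{k=n+1}^m 1/k^2.
Use 1/k^2 <= 1/(k(k-1)) = 1/(k-1) - 1/k for k >= 2:
sum_{k=n+1}^m 1/k^2 <= sum_{k=n+1}^m (1/(k-1) - 1/k) = 1/n - 1/m <= 1/n.
By symmetry the same bound holds with n,m swapped, so |a_m - a_n| <= 1/min(m,n) = g(min(m,n)). Since g(n) -> 0, (a_n) is Cauchy.
Now solve g(N) < 1/10: 1/N < 1/10 <=> N > 1/(1/10) = 10.
The smallest integer strictly greater than 10 is N = 11.
Check: g(11) = 1/11 < 1/10; g(10) = 1/10 >= 1/10. So N = 11.

11


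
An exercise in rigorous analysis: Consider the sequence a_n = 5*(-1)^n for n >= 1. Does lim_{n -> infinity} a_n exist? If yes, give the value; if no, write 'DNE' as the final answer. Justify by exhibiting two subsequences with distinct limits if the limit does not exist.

Examine the behaviour of a_n along subsequences.
Even-n subsequence a_{2k} = 5 -> 5. Odd-n subsequence a_{2k+1} = -5 -> -5.
Since these two subsequential limits are 5 and -5, distinct, the full sequence cannot converge (a convergent sequence has all subsequences tending to the same limit). So lim a_n does not exist.

DNE


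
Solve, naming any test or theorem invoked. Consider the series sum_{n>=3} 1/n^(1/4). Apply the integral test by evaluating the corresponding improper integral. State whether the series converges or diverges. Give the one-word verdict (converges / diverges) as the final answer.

Let f(x) = x^(-1/4). Then f is positive, continuous, and decreasing on [3, infinity), so the integral test applies.
Compute the improper integral int_{3}^infinity f(x) dx:
  antiderivative F(x) = 4*x^(3/4)/3.
  As x -> infinity, F(x) -> infinity (since p = 1/4 < 1).
  So the integral diverges. By the integral test, the series diverges.

diverges


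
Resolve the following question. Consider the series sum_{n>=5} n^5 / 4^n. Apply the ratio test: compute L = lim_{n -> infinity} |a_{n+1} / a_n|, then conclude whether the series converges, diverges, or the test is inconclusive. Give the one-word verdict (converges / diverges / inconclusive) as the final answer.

Let a_n denote the general term. Form the ratio a_{n+1}/a_n and simplify:
a_{n+1}/a_n = (n + 1)^5/(4*n^5)
Take the limit as n -> infinity: L = 1/4.
Since L = 1/4 < 1, the ratio test implies the series converges.

converges


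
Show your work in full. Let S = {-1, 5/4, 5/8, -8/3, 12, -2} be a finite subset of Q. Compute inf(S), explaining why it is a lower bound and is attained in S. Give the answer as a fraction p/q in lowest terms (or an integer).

S is finite, so inf(S) = min(S).
Sorted increasing:
-8/3, -2, -1, 5/8, 5/4, 12
The extremum is -8/3.
For every x in S, x >= -8/3. And -8/3 is in S, so it is attained.
Therefore inf(S) = -8/3.

-8/3


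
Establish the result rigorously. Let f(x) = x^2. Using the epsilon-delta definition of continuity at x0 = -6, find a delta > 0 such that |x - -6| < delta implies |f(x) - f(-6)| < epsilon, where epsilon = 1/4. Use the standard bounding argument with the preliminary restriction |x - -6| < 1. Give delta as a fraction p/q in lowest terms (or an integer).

Factor: |x^2 - (-6)^2| = |x - -6| * |x + -6|.
Impose |x - -6| < 1 first. Then |x + -6| = |(x - -6) + 2*(-6)| <= |x - -6| + 2*|-6| < 1 + 12 = 13.
So |x^2 - (-6)^2| < delta * 13.
We need delta * 13 <= 1/4, i.e. delta <= 1/4/13 = 1/52.
Since 1/52 < 1, this is tighter than 1; take delta = 1/52.
So delta = 1/52 works.

1/52


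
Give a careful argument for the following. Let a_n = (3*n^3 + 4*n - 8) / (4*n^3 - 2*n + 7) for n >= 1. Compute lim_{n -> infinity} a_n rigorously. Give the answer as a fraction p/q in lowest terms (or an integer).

Divide numerator and denominator by n^3, the highest power:
numerator / n^3 = 3 + 4/n^2 - 8/n^3
denominator / n^3 = 4 - 2/n^2 + 7/n^3
As n -> infinity, all terms of the form c/n^k (k >= 1) tend to 0.
So numerator / n^3 -> 3 and denominator / n^3 -> 4.
Therefore lim a_n = 3/4.

3/4


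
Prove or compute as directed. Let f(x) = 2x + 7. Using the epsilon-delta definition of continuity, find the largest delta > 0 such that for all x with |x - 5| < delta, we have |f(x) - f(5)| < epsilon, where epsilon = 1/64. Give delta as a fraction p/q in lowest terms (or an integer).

We compute f(5) = 2*(5) + 7 = 17.
|f(x) - f(5)| = |2x + 7 - (17)| = |2(x - 5)| = 2|x - 5|.
We need 2|x - 5| < 1/64, i.e. |x - 5| < 1/64 / 2 = 1/128.
So any delta <= 1/128 works. Conversely, if delta > 1/128, then x = 5 + 1/128 satisfies |x - 5| = 1/128 < delta but |f(x) - f(5)| = 2 * 1/128 = 1/64, which is not < 1/64; so no larger delta works.
Hence the largest such delta is 1/128.

1/128


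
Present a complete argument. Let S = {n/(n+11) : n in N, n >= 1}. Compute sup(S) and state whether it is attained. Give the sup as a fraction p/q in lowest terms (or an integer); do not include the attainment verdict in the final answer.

Analysis:
- Values: 1/12, 2/13, 3/14, 4/15, ... strictly increasing.
- Minimum is 1/12 (n=1); inf = 1/12 (attained).
- n/(n+11) = 1 - 11/(n+11) -> 1 from below as n -> infinity, and never equals 1.
- So sup = 1 (not attained).
Conclusion: sup(S) = 1, not attained in S.

1


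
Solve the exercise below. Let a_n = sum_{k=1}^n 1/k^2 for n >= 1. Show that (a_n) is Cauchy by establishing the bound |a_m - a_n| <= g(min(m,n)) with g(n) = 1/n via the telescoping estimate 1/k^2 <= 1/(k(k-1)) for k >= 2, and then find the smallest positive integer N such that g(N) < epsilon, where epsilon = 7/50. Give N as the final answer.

For m > n >= 1: |a_m - a_n| = sum_{k=n+1}^m 1/k^2.
Use 1/k^2 <= 1/(k(k-1)) = 1/(k-1) - 1/k for k >= 2:
sum_{k=n+1}^m 1/k^2 <= sum_{k=n+1}^m (1/(k-1) - 1/k) = 1/n - 1/m <= 1/n.
By symmetry the same bound holds with n,m swapped, so |a_m - a_n| <= 1/min(m,n) = g(min(m,n)). Since g(n) -> 0, (a_n) is Cauchy.
Now solve g(N) < 7/50: 1/N < 7/50 <=> N > 1/(7/50) = 50/7.
The smallest integer strictly greater than 50/7 is N = 8.
Check: g(8) = 1/8 < 7/50; g(7) = 1/7 >= 7/50. So N = 8.

8


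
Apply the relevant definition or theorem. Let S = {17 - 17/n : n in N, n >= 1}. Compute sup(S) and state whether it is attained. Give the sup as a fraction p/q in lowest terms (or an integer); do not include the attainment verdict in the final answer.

Analysis:
- Values: 0, 17/2, 34/3, 51/4, ... strictly increasing.
- Minimum is 0 (n=1); inf = 0 (attained).
- 17 - 17/n -> 17 from below; sup = 17, not attained.
Conclusion: sup(S) = 17, not attained in S.

17


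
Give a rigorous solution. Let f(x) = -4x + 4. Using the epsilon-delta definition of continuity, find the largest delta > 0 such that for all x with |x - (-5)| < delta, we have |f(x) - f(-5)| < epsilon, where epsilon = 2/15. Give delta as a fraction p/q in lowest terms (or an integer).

We compute f(-5) = -4*(-5) + 4 = 24.
|f(x) - f(-5)| = |-4x + 4 - (24)| = |-4(x - (-5))| = 4|x - (-5)|.
We need 4|x - (-5)| < 2/15, i.e. |x - (-5)| < 2/15 / 4 = 1/30.
So any delta <= 1/30 works. Conversely, if delta > 1/30, then x = -5 + 1/30 satisfies |x - (-5)| = 1/30 < delta but |f(x) - f(-5)| = 4 * 1/30 = 2/15, which is not < 2/15; so no larger delta works.
Hence the largest such delta is 1/30.

1/30


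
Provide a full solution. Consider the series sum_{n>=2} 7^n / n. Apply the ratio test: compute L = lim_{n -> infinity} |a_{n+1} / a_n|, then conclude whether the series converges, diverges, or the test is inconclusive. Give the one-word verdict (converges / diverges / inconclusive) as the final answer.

Let a_n denote the general term. Form the ratio a_{n+1}/a_n and simplify:
a_{n+1}/a_n = 7*n/(n + 1)
Take the limit as n -> infinity: L = 7.
Since L = 7 > 1 (or L = infinity), the ratio test implies the series diverges.

diverges


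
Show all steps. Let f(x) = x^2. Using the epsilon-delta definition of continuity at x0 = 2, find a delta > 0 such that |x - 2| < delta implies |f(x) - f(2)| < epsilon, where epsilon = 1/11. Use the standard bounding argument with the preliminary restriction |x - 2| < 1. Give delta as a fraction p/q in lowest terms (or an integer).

Factor: |x^2 - (2)^2| = |x - 2| * |x + 2|.
Impose |x - 2| < 1 first. Then |x + 2| = |(x - 2) + 2*(2)| <= |x - 2| + 2*|2| < 1 + 4 = 5.
So |x^2 - (2)^2| < delta * 5.
We need delta * 5 <= 1/11, i.e. delta <= 1/11/5 = 1/55.
Since 1/55 < 1, this is tighter than 1; take delta = 1/55.
So delta = 1/55 works.

1/55


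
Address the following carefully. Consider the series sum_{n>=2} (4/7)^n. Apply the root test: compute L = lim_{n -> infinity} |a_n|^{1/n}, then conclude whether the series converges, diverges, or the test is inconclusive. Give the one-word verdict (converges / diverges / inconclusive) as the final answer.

Let a_n denote the general term. Form |a_n|^(1/n) and simplify:
|a_n|^(1/n) = 4/7
Take the limit as n -> infinity: L = 4/7.
Since L = 4/7 < 1, the root test implies convergence.

converges


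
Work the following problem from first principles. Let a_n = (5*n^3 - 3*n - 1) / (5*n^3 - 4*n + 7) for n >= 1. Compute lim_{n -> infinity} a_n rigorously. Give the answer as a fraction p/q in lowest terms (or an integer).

Divide numerator and denominator by n^3, the highest power:
numerator / n^3 = 5 - 3/n^2 - 1/n^3
denominator / n^3 = 5 - 4/n^2 + 7/n^3
As n -> infinity, all terms of the form c/n^k (k >= 1) tend to 0.
So numerator / n^3 -> 5 and denominator / n^3 -> 5.
Therefore lim a_n = 1.

1


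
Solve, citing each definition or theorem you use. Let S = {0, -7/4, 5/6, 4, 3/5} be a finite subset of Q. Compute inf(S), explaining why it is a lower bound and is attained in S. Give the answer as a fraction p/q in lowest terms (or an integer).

S is finite, so inf(S) = min(S).
Sorted increasing:
-7/4, 0, 3/5, 5/6, 4
The extremum is -7/4.
For every x in S, x >= -7/4. And -7/4 is in S, so it is attained.
Therefore inf(S) = -7/4.

-7/4


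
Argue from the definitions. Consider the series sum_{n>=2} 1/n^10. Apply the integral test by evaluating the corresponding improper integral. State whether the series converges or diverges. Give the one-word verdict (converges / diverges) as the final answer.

Let f(x) = x^(-10). Then f is positive, continuous, and decreasing on [2, infinity), so the integral test applies.
Compute the improper integral int_{2}^infinity f(x) dx:
  antiderivative F(x) = -1/(9*x^9).
  As x -> infinity, F(x) -> 0 (since p = 10 > 1).
  So int = F(infinity) - F(2) = 0 - (-1/4608) = 1/4608.
  Finite, so by the integral test, the series converges.

converges


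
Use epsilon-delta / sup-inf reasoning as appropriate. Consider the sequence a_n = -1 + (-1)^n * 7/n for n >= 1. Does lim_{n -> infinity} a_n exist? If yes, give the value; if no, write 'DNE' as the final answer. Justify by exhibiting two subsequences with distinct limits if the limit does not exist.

Examine the behaviour of a_n along subsequences.
Even-n subsequence a_{2k} = -1 + 7/(2k) -> -1. Odd-n subsequence a_{2k+1} = -1 - 7/(2k+1) -> -1. Both tend to -1, which suggests the limit is -1; verify directly.
|a_n - (-1)| = |(-1)^n * 7/n| = 7/n for every n >= 1.
Given epsilon > 0, choose a positive integer N > 7/epsilon. Then for all n >= N, |a_n - (-1)| = 7/n <= 7/N < epsilon.
So by the definition of the limit, lim a_n exists and equals -1.

-1


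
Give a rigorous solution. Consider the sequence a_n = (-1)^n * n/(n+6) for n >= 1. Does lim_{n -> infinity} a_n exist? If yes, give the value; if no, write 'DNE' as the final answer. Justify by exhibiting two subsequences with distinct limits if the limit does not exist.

Examine the behaviour of a_n along subsequences.
a_{2k} = 2k/(2k+6) -> 1. a_{2k+1} = -(2k+1)/(2k+7) -> -1.
Since these two subsequential limits are 1 and -1, distinct, the full sequence cannot converge (a convergent sequence has all subsequences tending to the same limit). So lim a_n does not exist.

DNE


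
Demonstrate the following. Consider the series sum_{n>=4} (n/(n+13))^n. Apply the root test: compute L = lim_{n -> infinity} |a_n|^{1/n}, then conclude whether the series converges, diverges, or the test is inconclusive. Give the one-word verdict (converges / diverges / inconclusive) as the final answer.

Let a_n denote the general term. Form |a_n|^(1/n) and simplify:
|a_n|^(1/n) = n/(n + 13)
Take the limit as n -> infinity: L = 1.
Since L = 1, the root test is inconclusive. (In fact a_n = (n/(n+13))^n -> e^(-13) != 0, so the nth-term test shows divergence; but the root test itself gives no conclusion.)

inconclusive


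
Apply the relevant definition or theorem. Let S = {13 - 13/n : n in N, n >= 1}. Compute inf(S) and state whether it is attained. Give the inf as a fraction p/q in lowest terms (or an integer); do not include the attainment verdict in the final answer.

Analysis:
- Values: 0, 13/2, 26/3, 39/4, ... strictly increasing.
- Minimum is 0 (n=1); inf = 0 (attained).
- 13 - 13/n -> 13 from below; sup = 13, not attained.
Conclusion: inf(S) = 0, attained in S.

0


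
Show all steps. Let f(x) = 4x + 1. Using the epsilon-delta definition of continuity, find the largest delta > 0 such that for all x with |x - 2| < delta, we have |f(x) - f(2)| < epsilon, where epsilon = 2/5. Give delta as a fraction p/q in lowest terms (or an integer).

We compute f(2) = 4*(2) + 1 = 9.
|f(x) - f(2)| = |4x + 1 - (9)| = |4(x - 2)| = 4|x - 2|.
We need 4|x - 2| < 2/5, i.e. |x - 2| < 2/5 / 4 = 1/10.
So any delta <= 1/10 works. Conversely, if delta > 1/10, then x = 2 + 1/10 satisfies |x - 2| = 1/10 < delta but |f(x) - f(2)| = 4 * 1/10 = 2/5, which is not < 2/5; so no larger delta works.
Hence the largest such delta is 1/10.

1/10


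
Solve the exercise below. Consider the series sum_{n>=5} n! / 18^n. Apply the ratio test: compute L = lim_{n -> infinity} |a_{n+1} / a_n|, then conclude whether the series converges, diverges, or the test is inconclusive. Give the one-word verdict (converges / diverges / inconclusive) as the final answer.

Let a_n denote the general term. Form the ratio a_{n+1}/a_n and simplify:
a_{n+1}/a_n = n/18 + 1/18
Take the limit as n -> infinity: L = infinity.
Since L = infinity > 1 (or L = infinity), the ratio test implies the series diverges.

diverges


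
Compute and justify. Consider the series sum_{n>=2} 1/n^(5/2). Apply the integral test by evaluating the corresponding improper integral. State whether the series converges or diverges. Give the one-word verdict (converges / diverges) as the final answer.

Let f(x) = x^(-5/2). Then f is positive, continuous, and decreasing on [2, infinity), so the integral test applies.
Compute the improper integral int_{2}^infinity f(x) dx:
  antiderivative F(x) = -2/(3*x^(3/2)).
  As x -> infinity, F(x) -> 0 (since p = 5/2 > 1).
  So int = F(infinity) - F(2) = 0 - (-sqrt(2)/6) = sqrt(2)/6.
  Finite, so by the integral test, the series converges.

converges


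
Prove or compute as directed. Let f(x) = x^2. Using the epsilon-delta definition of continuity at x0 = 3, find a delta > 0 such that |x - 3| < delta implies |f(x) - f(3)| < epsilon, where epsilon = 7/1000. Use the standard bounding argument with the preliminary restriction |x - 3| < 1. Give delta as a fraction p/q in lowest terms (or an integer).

Factor: |x^2 - (3)^2| = |x - 3| * |x + 3|.
Impose |x - 3| < 1 first. Then |x + 3| = |(x - 3) + 2*(3)| <= |x - 3| + 2*|3| < 1 + 6 = 7.
So |x^2 - (3)^2| < delta * 7.
We need delta * 7 <= 7/1000, i.e. delta <= 7/1000/7 = 1/1000.
Since 1/1000 < 1, this is tighter than 1; take delta = 1/1000.
So delta = 1/1000 works.

1/1000


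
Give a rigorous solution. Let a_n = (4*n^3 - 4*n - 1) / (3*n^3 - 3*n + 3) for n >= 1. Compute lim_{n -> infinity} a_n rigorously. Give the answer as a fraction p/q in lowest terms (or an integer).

Divide numerator and denominator by n^3, the highest power:
numerator / n^3 = 4 - 4/n^2 - 1/n^3
denominator / n^3 = 3 - 3/n^2 + 3/n^3
As n -> infinity, all terms of the form c/n^k (k >= 1) tend to 0.
So numerator / n^3 -> 4 and denominator / n^3 -> 3.
Therefore lim a_n = 4/3.

4/3


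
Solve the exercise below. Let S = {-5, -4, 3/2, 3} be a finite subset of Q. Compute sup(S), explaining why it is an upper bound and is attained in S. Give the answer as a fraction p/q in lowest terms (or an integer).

S is finite, so sup(S) = max(S).
Sorted decreasing:
3, 3/2, -4, -5
The extremum is 3.
For every x in S, x <= 3. And 3 is in S, so it is attained.
Therefore sup(S) = 3.

3


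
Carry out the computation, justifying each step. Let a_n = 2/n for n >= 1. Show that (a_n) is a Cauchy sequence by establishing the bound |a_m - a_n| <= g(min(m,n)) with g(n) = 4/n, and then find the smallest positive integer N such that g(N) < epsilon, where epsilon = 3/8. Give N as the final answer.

For any m, n >= 1, by the triangle inequality:
|a_m - a_n| = |2/m - 2/n| <= 2*1/m + 2*1/n <= 4/min(m,n).
So g(n) = 4/n bounds the Cauchy difference. Since g(n) -> 0, (a_n) is Cauchy.
Now solve g(N) < 3/8: 4/N < 3/8 <=> N > 4 / (3/8) = 32/3.
The smallest integer strictly greater than 32/3 is N = 11.
Check: g(11) = 4/11 = 4/11 < 3/8; g(10) = 2/5 >= 3/8. So N = 11.

11


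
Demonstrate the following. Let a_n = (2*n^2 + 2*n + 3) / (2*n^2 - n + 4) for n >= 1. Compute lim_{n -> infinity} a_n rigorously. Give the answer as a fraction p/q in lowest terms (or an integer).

Divide numerator and denominator by n^2, the highest power:
numerator / n^2 = 2 + 2/n + 3/n^2
denominator / n^2 = 2 - 1/n + 4/n^2
As n -> infinity, all terms of the form c/n^k (k >= 1) tend to 0.
So numerator / n^2 -> 2 and denominator / n^2 -> 2.
Therefore lim a_n = 1.

1


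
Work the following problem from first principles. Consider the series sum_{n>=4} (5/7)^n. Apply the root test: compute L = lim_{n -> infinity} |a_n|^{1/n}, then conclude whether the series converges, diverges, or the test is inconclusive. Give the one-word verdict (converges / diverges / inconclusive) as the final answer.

Let a_n denote the general term. Form |a_n|^(1/n) and simplify:
|a_n|^(1/n) = 5/7
Take the limit as n -> infinity: L = 5/7.
Since L = 5/7 < 1, the root test implies convergence.

converges


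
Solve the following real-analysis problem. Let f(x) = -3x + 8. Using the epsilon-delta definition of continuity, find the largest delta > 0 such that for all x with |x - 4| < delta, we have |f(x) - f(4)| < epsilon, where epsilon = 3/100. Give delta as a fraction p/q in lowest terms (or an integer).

We compute f(4) = -3*(4) + 8 = -4.
|f(x) - f(4)| = |-3x + 8 - (-4)| = |-3(x - 4)| = 3|x - 4|.
We need 3|x - 4| < 3/100, i.e. |x - 4| < 3/100 / 3 = 1/100.
So any delta <= 1/100 works. Conversely, if delta > 1/100, then x = 4 + 1/100 satisfies |x - 4| = 1/100 < delta but |f(x) - f(4)| = 3 * 1/100 = 3/100, which is not < 3/100; so no larger delta works.
Hence the largest such delta is 1/100.

1/100


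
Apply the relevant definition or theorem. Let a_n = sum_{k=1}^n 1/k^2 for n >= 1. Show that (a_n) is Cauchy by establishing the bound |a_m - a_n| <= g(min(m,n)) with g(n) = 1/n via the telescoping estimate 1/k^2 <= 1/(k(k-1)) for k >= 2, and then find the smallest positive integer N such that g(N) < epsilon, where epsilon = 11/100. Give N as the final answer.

For m > n >= 1: |a_m - a_n| = sum_{k=n+1}^m 1/k^2.
Use 1/k^2 <= 1/(k(k-1)) = 1/(k-1) - 1/k for k >= 2:
sum_{k=n+1}^m 1/k^2 <= sum_{k=n+1}^m (1/(k-1) - 1/k) = 1/n - 1/m <= 1/n.
By symmetry the same bound holds with n,m swapped, so |a_m - a_n| <= 1/min(m,n) = g(min(m,n)). Since g(n) -> 0, (a_n) is Cauchy.
Now solve g(N) < 11/100: 1/N < 11/100 <=> N > 1/(11/100) = 100/11.
The smallest integer strictly greater than 100/11 is N = 10.
Check: g(10) = 1/10 < 11/100; g(9) = 1/9 >= 11/100. So N = 10.

10


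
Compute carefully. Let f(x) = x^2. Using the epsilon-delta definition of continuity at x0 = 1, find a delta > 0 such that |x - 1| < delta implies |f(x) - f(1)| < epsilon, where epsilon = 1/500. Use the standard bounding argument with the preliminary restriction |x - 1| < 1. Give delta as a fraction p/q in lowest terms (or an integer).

Factor: |x^2 - (1)^2| = |x - 1| * |x + 1|.
Impose |x - 1| < 1 first. Then |x + 1| = |(x - 1) + 2*(1)| <= |x - 1| + 2*|1| < 1 + 2 = 3.
So |x^2 - (1)^2| < delta * 3.
We need delta * 3 <= 1/500, i.e. delta <= 1/500/3 = 1/1500.
Since 1/1500 < 1, this is tighter than 1; take delta = 1/1500.
So delta = 1/1500 works.

1/1500


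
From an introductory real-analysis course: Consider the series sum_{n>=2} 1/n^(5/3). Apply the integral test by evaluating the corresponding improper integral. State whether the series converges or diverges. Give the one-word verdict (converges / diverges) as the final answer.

Let f(x) = x^(-5/3). Then f is positive, continuous, and decreasing on [2, infinity), so the integral test applies.
Compute the improper integral int_{2}^infinity f(x) dx:
  antiderivative F(x) = -3/(2*x^(2/3)).
  As x -> infinity, F(x) -> 0 (since p = 5/3 > 1).
  So int = F(infinity) - F(2) = 0 - (-3*2^(1/3)/4) = 3*2^(1/3)/4.
  Finite, so by the integral test, the series converges.

converges


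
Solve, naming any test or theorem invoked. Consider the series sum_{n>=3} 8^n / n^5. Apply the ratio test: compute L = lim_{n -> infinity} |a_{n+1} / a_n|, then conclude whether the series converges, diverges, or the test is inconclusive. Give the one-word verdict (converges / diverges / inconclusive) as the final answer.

Let a_n denote the general term. Form the ratio a_{n+1}/a_n and simplify:
a_{n+1}/a_n = 8*n^5/(n + 1)^5
Take the limit as n -> infinity: L = 8.
Since L = 8 > 1 (or L = infinity), the ratio test implies the series diverges.

diverges


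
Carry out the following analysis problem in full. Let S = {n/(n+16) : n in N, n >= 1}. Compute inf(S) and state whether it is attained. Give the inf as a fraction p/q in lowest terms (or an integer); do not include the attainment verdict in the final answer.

Analysis:
- Values: 1/17, 1/9, 3/19, 1/5, ... strictly increasing.
- Minimum is 1/17 (n=1); inf = 1/17 (attained).
- n/(n+16) = 1 - 16/(n+16) -> 1 from below as n -> infinity, and never equals 1.
- So sup = 1 (not attained).
Conclusion: inf(S) = 1/17, attained in S.

1/17


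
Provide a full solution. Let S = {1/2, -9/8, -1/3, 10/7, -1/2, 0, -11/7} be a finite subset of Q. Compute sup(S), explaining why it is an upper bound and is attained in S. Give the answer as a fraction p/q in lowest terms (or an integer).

S is finite, so sup(S) = max(S).
Sorted decreasing:
10/7, 1/2, 0, -1/3, -1/2, -9/8, -11/7
The extremum is 10/7.
For every x in S, x <= 10/7. And 10/7 is in S, so it is attained.
Therefore sup(S) = 10/7.

10/7


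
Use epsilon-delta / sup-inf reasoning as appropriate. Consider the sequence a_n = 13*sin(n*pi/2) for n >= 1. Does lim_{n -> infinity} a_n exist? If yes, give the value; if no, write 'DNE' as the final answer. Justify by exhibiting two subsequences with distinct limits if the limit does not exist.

Examine the behaviour of a_n along subsequences.
a_{4k+1} = 13*sin(pi/2 + 2k*pi) = 13 -> 13. a_{4k+3} = 13*sin(3pi/2 + 2k*pi) = -13 -> -13.
Since these two subsequential limits are 13 and -13, distinct, the full sequence cannot converge (a convergent sequence has all subsequences tending to the same limit). So lim a_n does not exist.

DNE


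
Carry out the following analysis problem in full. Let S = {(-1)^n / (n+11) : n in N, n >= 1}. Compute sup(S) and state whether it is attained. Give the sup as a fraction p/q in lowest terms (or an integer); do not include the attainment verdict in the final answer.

Analysis:
- Values: -1/12, 1/13, -1/14, 1/15, -1/16, ...
- Positive terms (even n): 1/(2+11), 1/(4+11), ... decreasing -> max = 1/13 (n=2).
- Negative terms (odd n): -1/(1+11), -1/(3+11), ... increasing -> min = -1/12 (n=1).
- So sup = 1/13 (attained at n=2); inf = -1/12 (attained at n=1).
Conclusion: sup(S) = 1/13, attained in S.

1/13


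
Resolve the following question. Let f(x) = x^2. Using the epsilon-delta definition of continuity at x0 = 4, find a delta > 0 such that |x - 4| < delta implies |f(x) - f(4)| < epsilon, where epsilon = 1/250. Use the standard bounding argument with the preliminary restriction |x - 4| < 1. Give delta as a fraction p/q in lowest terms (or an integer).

Factor: |x^2 - (4)^2| = |x - 4| * |x + 4|.
Impose |x - 4| < 1 first. Then |x + 4| = |(x - 4) + 2*(4)| <= |x - 4| + 2*|4| < 1 + 8 = 9.
So |x^2 - (4)^2| < delta * 9.
We need delta * 9 <= 1/250, i.e. delta <= 1/250/9 = 1/2250.
Since 1/2250 < 1, this is tighter than 1; take delta = 1/2250.
So delta = 1/2250 works.

1/2250


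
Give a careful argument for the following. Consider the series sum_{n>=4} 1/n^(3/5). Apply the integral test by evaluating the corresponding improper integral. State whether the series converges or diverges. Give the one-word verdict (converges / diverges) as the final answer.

Let f(x) = x^(-3/5). Then f is positive, continuous, and decreasing on [4, infinity), so the integral test applies.
Compute the improper integral int_{4}^infinity f(x) dx:
  antiderivative F(x) = 5*x^(2/5)/2.
  As x -> infinity, F(x) -> infinity (since p = 3/5 < 1).
  So the integral diverges. By the integral test, the series diverges.

diverges


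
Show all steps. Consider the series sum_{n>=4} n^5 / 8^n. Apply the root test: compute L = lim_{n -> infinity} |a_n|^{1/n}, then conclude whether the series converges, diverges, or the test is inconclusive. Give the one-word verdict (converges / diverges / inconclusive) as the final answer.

Let a_n denote the general term. Form |a_n|^(1/n) and simplify:
|a_n|^(1/n) = n^(5/n)/8
Take the limit as n -> infinity: L = 1/8.
Since L = 1/8 < 1, the root test implies convergence.

converges


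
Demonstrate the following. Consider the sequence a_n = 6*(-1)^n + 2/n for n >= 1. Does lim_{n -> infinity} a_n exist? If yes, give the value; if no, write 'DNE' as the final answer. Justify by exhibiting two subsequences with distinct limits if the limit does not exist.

Examine the behaviour of a_n along subsequences.
a_{2k} = 6 + 2/(2k) -> 6. a_{2k+1} = -6 + 2/(2k+1) -> -6.
Since these two subsequential limits are 6 and -6, distinct, the full sequence cannot converge (a convergent sequence has all subsequences tending to the same limit). So lim a_n does not exist.

DNE


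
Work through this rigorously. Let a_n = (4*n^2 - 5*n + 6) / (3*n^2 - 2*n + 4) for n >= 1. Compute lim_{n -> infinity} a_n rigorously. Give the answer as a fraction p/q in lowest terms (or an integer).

Divide numerator and denominator by n^2, the highest power:
numerator / n^2 = 4 - 5/n + 6/n^2
denominator / n^2 = 3 - 2/n + 4/n^2
As n -> infinity, all terms of the form c/n^k (k >= 1) tend to 0.
So numerator / n^2 -> 4 and denominator / n^2 -> 3.
Therefore lim a_n = 4/3.

4/3


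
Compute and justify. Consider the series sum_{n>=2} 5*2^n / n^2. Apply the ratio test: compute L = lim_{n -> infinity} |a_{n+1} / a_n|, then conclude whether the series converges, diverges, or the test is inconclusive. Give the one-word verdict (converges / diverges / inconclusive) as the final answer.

Let a_n denote the general term. Form the ratio a_{n+1}/a_n and simplify:
a_{n+1}/a_n = 2*n^2/(n + 1)^2
Take the limit as n -> infinity: L = 2.
Since L = 2 > 1 (or L = infinity), the ratio test implies the series diverges.

diverges


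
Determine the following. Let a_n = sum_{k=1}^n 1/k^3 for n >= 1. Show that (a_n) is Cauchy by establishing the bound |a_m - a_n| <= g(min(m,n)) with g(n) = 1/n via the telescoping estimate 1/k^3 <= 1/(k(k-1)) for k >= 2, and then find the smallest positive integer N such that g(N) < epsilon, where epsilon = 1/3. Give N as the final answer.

For m > n >= 1: |a_m - a_n| = sum_{k=n+1}^m 1/k^3.
Use 1/k^3 <= 1/(k(k-1)) = 1/(k-1) - 1/k for k >= 2 (which holds since k^3 >= k^2 >= k(k-1) for k >= 2):
sum_{k=n+1}^m 1/k^3 <= sum_{k=n+1}^m (1/(k-1) - 1/k) = 1/n - 1/m <= 1/n.
By symmetry the same bound holds with n,m swapped, so |a_m - a_n| <= 1/min(m,n) = g(min(m,n)). Since g(n) -> 0, (a_n) is Cauchy.
Now solve g(N) < 1/3: 1/N < 1/3 <=> N > 1/(1/3) = 3.
The smallest integer strictly greater than 3 is N = 4.
Check: g(4) = 1/4 < 1/3; g(3) = 1/3 >= 1/3. So N = 4.

4


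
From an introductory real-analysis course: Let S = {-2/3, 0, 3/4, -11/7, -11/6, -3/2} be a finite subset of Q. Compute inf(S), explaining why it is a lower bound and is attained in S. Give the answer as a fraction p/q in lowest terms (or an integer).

S is finite, so inf(S) = min(S).
Sorted increasing:
-11/6, -11/7, -3/2, -2/3, 0, 3/4
The extremum is -11/6.
For every x in S, x >= -11/6. And -11/6 is in S, so it is attained.
Therefore inf(S) = -11/6.

-11/6


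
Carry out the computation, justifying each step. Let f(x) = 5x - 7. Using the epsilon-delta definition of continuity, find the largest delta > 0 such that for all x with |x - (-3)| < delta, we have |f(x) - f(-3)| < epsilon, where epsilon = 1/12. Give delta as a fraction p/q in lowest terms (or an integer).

We compute f(-3) = 5*(-3) - 7 = -22.
|f(x) - f(-3)| = |5x - 7 - (-22)| = |5(x - (-3))| = 5|x - (-3)|.
We need 5|x - (-3)| < 1/12, i.e. |x - (-3)| < 1/12 / 5 = 1/60.
So any delta <= 1/60 works. Conversely, if delta > 1/60, then x = -3 + 1/60 satisfies |x - (-3)| = 1/60 < delta but |f(x) - f(-3)| = 5 * 1/60 = 1/12, which is not < 1/12; so no larger delta works.
Hence the largest such delta is 1/60.

1/60


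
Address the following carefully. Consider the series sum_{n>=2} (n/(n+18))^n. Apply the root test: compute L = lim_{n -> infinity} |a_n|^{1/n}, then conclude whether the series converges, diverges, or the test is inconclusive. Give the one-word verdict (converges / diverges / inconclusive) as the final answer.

Let a_n denote the general term. Form |a_n|^(1/n) and simplify:
|a_n|^(1/n) = n/(n + 18)
Take the limit as n -> infinity: L = 1.
Since L = 1, the root test is inconclusive. (In fact a_n = (n/(n+18))^n -> e^(-18) != 0, so the nth-term test shows divergence; but the root test itself gives no conclusion.)

inconclusive


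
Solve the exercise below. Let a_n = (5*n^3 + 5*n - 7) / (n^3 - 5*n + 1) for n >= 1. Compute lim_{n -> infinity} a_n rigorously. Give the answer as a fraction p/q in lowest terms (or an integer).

Divide numerator and denominator by n^3, the highest power:
numerator / n^3 = 5 + 5/n^2 - 7/n^3
denominator / n^3 = 1 - 5/n^2 + n^(-3)
As n -> infinity, all terms of the form c/n^k (k >= 1) tend to 0.
So numerator / n^3 -> 5 and denominator / n^3 -> 1.
Therefore lim a_n = 5.

5


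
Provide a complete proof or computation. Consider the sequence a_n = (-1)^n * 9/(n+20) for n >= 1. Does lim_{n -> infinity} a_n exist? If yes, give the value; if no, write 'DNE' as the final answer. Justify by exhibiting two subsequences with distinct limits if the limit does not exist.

Examine the behaviour of a_n along subsequences.
Even-n subsequence a_{2k} = 9/(2k+20) -> 0. Odd-n subsequence a_{2k+1} = -9/(2k+21) -> 0. Both tend to 0, which suggests the limit is 0; verify directly.
|a_n - 0| = 9/(n+20) < 9/n for every n >= 1.
Given epsilon > 0, choose a positive integer N > 9/epsilon. Then for all n >= N, |a_n| < 9/n <= 9/N < epsilon.
So by the definition of the limit, lim a_n exists and equals 0.

0


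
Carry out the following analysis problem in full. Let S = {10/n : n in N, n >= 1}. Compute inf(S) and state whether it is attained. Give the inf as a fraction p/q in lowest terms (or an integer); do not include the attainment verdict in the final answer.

Analysis:
- Values: 10, 5, 10/3, 5/2, ... strictly decreasing.
- The maximum is 10 (n=1); sup = 10 (attained).
- The set is bounded below by 0; 10/n -> 0 so 0 is the greatest lower bound.
- 0 is not in the set, so inf = 0 is not attained.
Conclusion: inf(S) = 0, not attained in S.

0


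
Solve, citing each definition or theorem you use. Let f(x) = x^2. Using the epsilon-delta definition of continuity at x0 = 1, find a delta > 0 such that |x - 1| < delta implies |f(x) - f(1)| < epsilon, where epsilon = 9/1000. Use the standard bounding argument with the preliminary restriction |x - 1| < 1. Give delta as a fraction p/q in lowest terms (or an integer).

Factor: |x^2 - (1)^2| = |x - 1| * |x + 1|.
Impose |x - 1| < 1 first. Then |x + 1| = |(x - 1) + 2*(1)| <= |x - 1| + 2*|1| < 1 + 2 = 3.
So |x^2 - (1)^2| < delta * 3.
We need delta * 3 <= 9/1000, i.e. delta <= 9/1000/3 = 3/1000.
Since 3/1000 < 1, this is tighter than 1; take delta = 3/1000.
So delta = 3/1000 works.

3/1000


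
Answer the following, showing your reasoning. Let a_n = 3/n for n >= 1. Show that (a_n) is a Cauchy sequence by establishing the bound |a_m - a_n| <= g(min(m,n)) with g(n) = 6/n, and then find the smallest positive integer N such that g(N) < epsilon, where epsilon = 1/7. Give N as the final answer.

For any m, n >= 1, by the triangle inequality:
|a_m - a_n| = |3/m - 3/n| <= 3*1/m + 3*1/n <= 6/min(m,n).
So g(n) = 6/n bounds the Cauchy difference. Since g(n) -> 0, (a_n) is Cauchy.
Now solve g(N) < 1/7: 6/N < 1/7 <=> N > 6 / (1/7) = 42.
The smallest integer strictly greater than 42 is N = 43.
Check: g(43) = 6/43 = 6/43 < 1/7; g(42) = 1/7 >= 1/7. So N = 43.

43


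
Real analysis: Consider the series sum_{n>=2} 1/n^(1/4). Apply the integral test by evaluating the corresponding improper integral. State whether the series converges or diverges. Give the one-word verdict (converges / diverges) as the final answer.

Let f(x) = x^(-1/4). Then f is positive, continuous, and decreasing on [2, infinity), so the integral test applies.
Compute the improper integral int_{2}^infinity f(x) dx:
  antiderivative F(x) = 4*x^(3/4)/3.
  As x -> infinity, F(x) -> infinity (since p = 1/4 < 1).
  So the integral diverges. By the integral test, the series diverges.

diverges
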